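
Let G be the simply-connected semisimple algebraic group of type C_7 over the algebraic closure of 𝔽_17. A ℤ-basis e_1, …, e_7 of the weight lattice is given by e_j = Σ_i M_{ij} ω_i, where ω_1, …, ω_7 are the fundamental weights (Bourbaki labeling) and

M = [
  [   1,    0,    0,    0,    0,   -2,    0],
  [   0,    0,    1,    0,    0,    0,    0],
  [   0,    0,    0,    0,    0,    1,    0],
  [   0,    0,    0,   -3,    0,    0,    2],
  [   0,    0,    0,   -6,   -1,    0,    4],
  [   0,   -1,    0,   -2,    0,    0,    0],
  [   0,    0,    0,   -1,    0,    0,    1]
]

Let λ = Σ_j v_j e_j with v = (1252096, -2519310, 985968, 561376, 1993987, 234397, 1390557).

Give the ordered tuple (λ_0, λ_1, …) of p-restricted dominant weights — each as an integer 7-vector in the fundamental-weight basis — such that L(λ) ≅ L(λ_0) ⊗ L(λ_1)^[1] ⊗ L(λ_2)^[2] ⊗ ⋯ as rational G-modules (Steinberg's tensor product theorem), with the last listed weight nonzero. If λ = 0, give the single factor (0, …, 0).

((10, 2, 1, 10, 14, 8, 6), (6, 11, 1, 13, 16, 6, 2), (7, 11, 12, 4, 11, 4, 13), (6, 13, 13, 2, 6, 12, 15), (9, 11, 2, 13, 2, 16, 9))

In the fundamental-weight basis, λ has coordinates c = M·v (v = (1252096, -2519310, 985968, 561376, 1993987, 234397, 1390557)):
  c_1 = (1)·(1252096) + (0)·(-2519310) + (0)·(985968) + (0)·(561376) + (0)·(1993987) + (-2)·(234397) + (0)·(1390557) = 783302
  c_2 = (0)·(1252096) + (0)·(-2519310) + (1)·(985968) + (0)·(561376) + (0)·(1993987) + (0)·(234397) + (0)·(1390557) = 985968
  c_3 = (0)·(1252096) + (0)·(-2519310) + (0)·(985968) + (0)·(561376) + (0)·(1993987) + (1)·(234397) + (0)·(1390557) = 234397
  c_4 = (0)·(1252096) + (0)·(-2519310) + (0)·(985968) + (-3)·(561376) + (0)·(1993987) + (0)·(234397) + (2)·(1390557) = 1096986
  c_5 = (0)·(1252096) + (0)·(-2519310) + (0)·(985968) + (-6)·(561376) + (-1)·(1993987) + (0)·(234397) + (4)·(1390557) = 199985
  c_6 = (0)·(1252096) + (-1)·(-2519310) + (0)·(985968) + (-2)·(561376) + (0)·(1993987) + (0)·(234397) + (0)·(1390557) = 1396558
  c_7 = (0)·(1252096) + (0)·(-2519310) + (0)·(985968) + (-1)·(561376) + (0)·(1993987) + (0)·(234397) + (1)·(1390557) = 829181
p = 17; digits c_i = Σ_j d_{ij}·17^j, 0 ≤ d_{ij} < 17:
  c_1 = 783302 = 10·17^0 + 6·17^1 + 7·17^2 + 6·17^3 + 9·17^4
  c_2 = 985968 = 2·17^0 + 11·17^1 + 11·17^2 + 13·17^3 + 11·17^4
  c_3 = 234397 = 1·17^0 + 1·17^1 + 12·17^2 + 13·17^3 + 2·17^4
  c_4 = 1096986 = 10·17^0 + 13·17^1 + 4·17^2 + 2·17^3 + 13·17^4
  c_5 = 199985 = 14·17^0 + 16·17^1 + 11·17^2 + 6·17^3 + 2·17^4
  c_6 = 1396558 = 8·17^0 + 6·17^1 + 4·17^2 + 12·17^3 + 16·17^4
  c_7 = 829181 = 6·17^0 + 2·17^1 + 13·17^2 + 15·17^3 + 9·17^4
Factor λ_0 = (10, 2, 1, 10, 14, 8, 6)
Factor λ_1 = (6, 11, 1, 13, 16, 6, 2)
Factor λ_2 = (7, 11, 12, 4, 11, 4, 13)
Factor λ_3 = (6, 13, 13, 2, 6, 12, 15)
Factor λ_4 = (9, 11, 2, 13, 2, 16, 9)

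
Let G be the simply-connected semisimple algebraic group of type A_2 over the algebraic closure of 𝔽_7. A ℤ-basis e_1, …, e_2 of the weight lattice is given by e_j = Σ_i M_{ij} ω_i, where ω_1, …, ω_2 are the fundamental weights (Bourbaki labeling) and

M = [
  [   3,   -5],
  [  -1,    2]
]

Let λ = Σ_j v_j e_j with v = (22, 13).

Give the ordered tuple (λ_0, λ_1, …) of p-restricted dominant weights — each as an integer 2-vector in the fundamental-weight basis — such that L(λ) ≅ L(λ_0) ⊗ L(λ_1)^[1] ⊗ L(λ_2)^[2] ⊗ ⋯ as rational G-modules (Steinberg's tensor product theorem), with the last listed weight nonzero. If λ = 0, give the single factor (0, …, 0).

((1, 4),)

In the fundamental-weight basis, λ has coordinates c = M·v (v = (22, 13)):
  c_1 = 3*22 + -5*13 = 1
  c_2 = -1*22 + 2*13 = 4
Expand coordinatewise in base 7:
  c_1 = 1 = 1·7^0
  c_2 = 4 = 4·7^0
λ_0 = (1, 4)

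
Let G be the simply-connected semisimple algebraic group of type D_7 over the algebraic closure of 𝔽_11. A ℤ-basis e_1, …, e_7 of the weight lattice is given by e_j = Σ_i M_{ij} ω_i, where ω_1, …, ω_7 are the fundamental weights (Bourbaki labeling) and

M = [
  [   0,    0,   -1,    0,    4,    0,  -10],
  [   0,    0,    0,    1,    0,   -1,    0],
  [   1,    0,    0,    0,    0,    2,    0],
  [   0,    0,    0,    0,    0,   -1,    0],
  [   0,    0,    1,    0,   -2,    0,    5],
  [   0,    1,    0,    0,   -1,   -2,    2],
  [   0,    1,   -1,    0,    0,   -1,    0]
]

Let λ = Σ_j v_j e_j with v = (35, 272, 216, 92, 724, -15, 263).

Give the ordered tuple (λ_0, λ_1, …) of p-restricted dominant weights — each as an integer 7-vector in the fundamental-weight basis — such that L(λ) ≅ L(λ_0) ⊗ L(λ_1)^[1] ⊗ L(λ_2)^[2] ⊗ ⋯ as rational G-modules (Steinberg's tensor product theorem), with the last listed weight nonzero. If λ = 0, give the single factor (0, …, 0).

((6, 8, 5, 4, 6, 5, 5), (4, 9, 0, 1, 7, 9, 6))

In the fundamental-weight basis, λ has coordinates c = M·v (v = (35, 272, 216, 92, 724, -15, 263)):
  c_1 = 0*35 + 0*272 + -1*216 + 0*92 + 4*724 + 0*-15 + -10*263 = 50
  c_2 = 0*35 + 0*272 + 0*216 + 1*92 + 0*724 + -1*-15 + 0*263 = 107
  c_3 = 1*35 + 0*272 + 0*216 + 0*92 + 0*724 + 2*-15 + 0*263 = 5
  c_4 = 0*35 + 0*272 + 0*216 + 0*92 + 0*724 + -1*-15 + 0*263 = 15
  c_5 = 0*35 + 0*272 + 1*216 + 0*92 + -2*724 + 0*-15 + 5*263 = 83
  c_6 = 0*35 + 1*272 + 0*216 + 0*92 + -1*724 + -2*-15 + 2*263 = 104
  c_7 = 0*35 + 1*272 + -1*216 + 0*92 + 0*724 + -1*-15 + 0*263 = 71
Expand coordinatewise in base 11:
  c_1 = 50 = 6·11^0 + 4·11^1
  c_2 = 107 = 8·11^0 + 9·11^1
  c_3 = 5 = 5·11^0
  c_4 = 15 = 4·11^0 + 1·11^1
  c_5 = 83 = 6·11^0 + 7·11^1
  c_6 = 104 = 5·11^0 + 9·11^1
  c_7 = 71 = 5·11^0 + 6·11^1
Factor λ_0 = (6, 8, 5, 4, 6, 5, 5)
Factor λ_1 = (4, 9, 0, 1, 7, 9, 6)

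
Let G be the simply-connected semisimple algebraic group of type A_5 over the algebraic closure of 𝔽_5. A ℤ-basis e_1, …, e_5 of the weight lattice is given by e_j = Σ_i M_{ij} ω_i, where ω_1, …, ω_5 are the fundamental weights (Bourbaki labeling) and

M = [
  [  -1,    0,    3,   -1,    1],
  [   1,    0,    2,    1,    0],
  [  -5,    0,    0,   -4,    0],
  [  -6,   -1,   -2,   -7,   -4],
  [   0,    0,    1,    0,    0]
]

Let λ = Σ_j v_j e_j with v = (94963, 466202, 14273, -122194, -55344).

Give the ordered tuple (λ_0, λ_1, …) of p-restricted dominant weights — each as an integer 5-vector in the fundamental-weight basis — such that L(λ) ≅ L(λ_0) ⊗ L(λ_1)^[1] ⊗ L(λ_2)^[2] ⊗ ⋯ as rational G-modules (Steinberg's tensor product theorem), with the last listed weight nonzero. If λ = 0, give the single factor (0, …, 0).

((1, 0, 1, 3, 3), (1, 3, 2, 1, 4), (3, 2, 3, 3, 0), (2, 0, 1, 2, 4), (3, 2, 2, 4, 2), (4, 0, 4, 3, 4))

Change of basis e → ω: c = M·v where v = (94963, 466202, 14273, -122194, -55344):
  c_1 = (-1)·(94963) + (0)·(466202) + (3)·(14273) + (-1)·(-122194) + (1)·(-55344) = 14706
  c_2 = (1)·(94963) + (0)·(466202) + (2)·(14273) + (1)·(-122194) + (0)·(-55344) = 1315
  c_3 = (-5)·(94963) + (0)·(466202) + (0)·(14273) + (-4)·(-122194) + (0)·(-55344) = 13961
  c_4 = (-6)·(94963) + (-1)·(466202) + (-2)·(14273) + (-7)·(-122194) + (-4)·(-55344) = 12208
  c_5 = (0)·(94963) + (0)·(466202) + (1)·(14273) + (0)·(-122194) + (0)·(-55344) = 14273
Base-5 expansion of each c_i:
  c_1 = 14706 = 1·5^0 + 1·5^1 + 3·5^2 + 2·5^3 + 3·5^4 + 4·5^5
  c_2 = 1315 = 0·5^0 + 3·5^1 + 2·5^2 + 0·5^3 + 2·5^4
  c_3 = 13961 = 1·5^0 + 2·5^1 + 3·5^2 + 1·5^3 + 2·5^4 + 4·5^5
  c_4 = 12208 = 3·5^0 + 1·5^1 + 3·5^2 + 2·5^3 + 4·5^4 + 3·5^5
  c_5 = 14273 = 3·5^0 + 4·5^1 + 0·5^2 + 4·5^3 + 2·5^4 + 4·5^5
p-restricted factor λ_0 = (1, 0, 1, 3, 3)
p-restricted factor λ_1 = (1, 3, 2, 1, 4)
p-restricted factor λ_2 = (3, 2, 3, 3, 0)
p-restricted factor λ_3 = (2, 0, 1, 2, 4)
p-restricted factor λ_4 = (3, 2, 2, 4, 2)
p-restricted factor λ_5 = (4, 0, 4, 3, 4)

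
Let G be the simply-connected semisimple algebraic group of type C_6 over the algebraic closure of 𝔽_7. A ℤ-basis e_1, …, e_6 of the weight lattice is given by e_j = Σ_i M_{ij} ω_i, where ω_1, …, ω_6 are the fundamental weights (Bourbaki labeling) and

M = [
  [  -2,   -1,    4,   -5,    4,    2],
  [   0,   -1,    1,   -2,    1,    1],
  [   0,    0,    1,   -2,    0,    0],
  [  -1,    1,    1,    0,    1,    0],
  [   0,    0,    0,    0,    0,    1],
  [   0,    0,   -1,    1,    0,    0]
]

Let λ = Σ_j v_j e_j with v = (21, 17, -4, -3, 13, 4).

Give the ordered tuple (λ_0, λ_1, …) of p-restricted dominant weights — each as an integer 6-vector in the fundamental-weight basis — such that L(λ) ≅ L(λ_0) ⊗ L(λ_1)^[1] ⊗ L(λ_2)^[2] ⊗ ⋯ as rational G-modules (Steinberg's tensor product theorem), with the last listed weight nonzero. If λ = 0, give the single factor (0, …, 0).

Change of basis e → ω: c = M·v where v = (21, 17, -4, -3, 13, 4):
  c_1 = (-2)·(21) + (-1)·(17) + (4)·(-4) + (-5)·(-3) + 4·13 + 2·4 = 0
  c_2 = 0·21 + (-1)·(17) + (1)·(-4) + (-2)·(-3) + 1·13 + 1·4 = 2
  c_3 = 0·21 + 0·17 + (1)·(-4) + (-2)·(-3) + 0·13 + 0·4 = 2
  c_4 = (-1)·(21) + 1·17 + (1)·(-4) + (0)·(-3) + 1·13 + 0·4 = 5
  c_5 = 0·21 + 0·17 + (0)·(-4) + (0)·(-3) + 0·13 + 1·4 = 4
  c_6 = 0·21 + 0·17 + (-1)·(-4) + (1)·(-3) + 0·13 + 0·4 = 1
Expand coordinatewise in base 7:
  c_1 = 0
  c_2 = 2 = 2·7^0
  c_3 = 2 = 2·7^0
  c_4 = 5 = 5·7^0
  c_5 = 4 = 4·7^0
  c_6 = 1 = 1·7^0
λ_0 = (0, 2, 2, 5, 4, 1)

((0, 2, 2, 5, 4, 1),)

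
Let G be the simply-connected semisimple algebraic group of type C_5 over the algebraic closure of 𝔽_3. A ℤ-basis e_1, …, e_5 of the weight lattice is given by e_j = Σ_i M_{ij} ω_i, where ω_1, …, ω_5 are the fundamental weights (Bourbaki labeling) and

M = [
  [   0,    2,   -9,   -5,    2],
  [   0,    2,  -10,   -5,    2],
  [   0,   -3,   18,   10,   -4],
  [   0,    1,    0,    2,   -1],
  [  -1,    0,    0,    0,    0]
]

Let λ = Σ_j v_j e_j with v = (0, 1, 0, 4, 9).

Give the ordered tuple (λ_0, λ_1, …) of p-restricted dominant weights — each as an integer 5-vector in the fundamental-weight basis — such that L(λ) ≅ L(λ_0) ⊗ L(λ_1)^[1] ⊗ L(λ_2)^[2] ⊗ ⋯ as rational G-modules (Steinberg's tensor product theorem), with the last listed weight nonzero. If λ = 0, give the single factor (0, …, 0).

((0, 0, 1, 0, 0),)

Converting to the ω-basis (c_i = row i of M dotted with v = (0, 1, 0, 4, 9)):
  c_1 = 0·0 + 2·1 + (-9)·(0) + (-5)·(4) + 2·9 = 0
  c_2 = 0·0 + 2·1 + (-10)·(0) + (-5)·(4) + 2·9 = 0
  c_3 = 0·0 + (-3)·(1) + 18·0 + 10·4 + (-4)·(9) = 1
  c_4 = 0·0 + 1·1 + 0·0 + 2·4 + (-1)·(9) = 0
  c_5 = (-1)·(0) + 0·1 + 0·0 + 0·4 + 0·9 = 0
Base-3 expansion of each c_i:
  c_1 = 0
  c_2 = 0
  c_3 = 1 = 1·3^0
  c_4 = 0
  c_5 = 0
Factor λ_0 = (0, 0, 1, 0, 0)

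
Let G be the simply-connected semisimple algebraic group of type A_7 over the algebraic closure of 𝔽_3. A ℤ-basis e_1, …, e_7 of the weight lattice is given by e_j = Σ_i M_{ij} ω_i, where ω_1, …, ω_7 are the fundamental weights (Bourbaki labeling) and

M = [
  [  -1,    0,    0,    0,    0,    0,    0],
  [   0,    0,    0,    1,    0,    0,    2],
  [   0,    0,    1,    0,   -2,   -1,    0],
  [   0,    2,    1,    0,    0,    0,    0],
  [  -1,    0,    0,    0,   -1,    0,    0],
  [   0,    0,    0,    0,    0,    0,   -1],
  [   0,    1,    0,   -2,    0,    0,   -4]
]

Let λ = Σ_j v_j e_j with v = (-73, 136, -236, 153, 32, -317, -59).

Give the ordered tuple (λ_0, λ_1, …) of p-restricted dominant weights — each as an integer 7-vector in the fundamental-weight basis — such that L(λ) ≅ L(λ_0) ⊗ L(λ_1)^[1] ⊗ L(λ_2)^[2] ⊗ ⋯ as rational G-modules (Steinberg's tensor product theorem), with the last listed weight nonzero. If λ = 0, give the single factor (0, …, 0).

ω-coordinates c = M·v, v = (-73, 136, -236, 153, 32, -317, -59):
  c_1 = (-1)·(-73) + 0·136 + (0)·(-236) + 0·153 + 0·32 + (0)·(-317) + (0)·(-59) = 73
  c_2 = (0)·(-73) + 0·136 + (0)·(-236) + 1·153 + 0·32 + (0)·(-317) + (2)·(-59) = 35
  c_3 = (0)·(-73) + 0·136 + (1)·(-236) + 0·153 + (-2)·(32) + (-1)·(-317) + (0)·(-59) = 17
  c_4 = (0)·(-73) + 2·136 + (1)·(-236) + 0·153 + 0·32 + (0)·(-317) + (0)·(-59) = 36
  c_5 = (-1)·(-73) + 0·136 + (0)·(-236) + 0·153 + (-1)·(32) + (0)·(-317) + (0)·(-59) = 41
  c_6 = (0)·(-73) + 0·136 + (0)·(-236) + 0·153 + 0·32 + (0)·(-317) + (-1)·(-59) = 59
  c_7 = (0)·(-73) + 1·136 + (0)·(-236) + (-2)·(153) + 0·32 + (0)·(-317) + (-4)·(-59) = 66
p = 3; digits c_i = Σ_j d_{ij}·3^j, 0 ≤ d_{ij} < 3:
  c_1 = 73 = 1·3^0 + 0·3^1 + 2·3^2 + 2·3^3
  c_2 = 35 = 2·3^0 + 2·3^1 + 0·3^2 + 1·3^3
  c_3 = 17 = 2·3^0 + 2·3^1 + 1·3^2
  c_4 = 36 = 0·3^0 + 0·3^1 + 1·3^2 + 1·3^3
  c_5 = 41 = 2·3^0 + 1·3^1 + 1·3^2 + 1·3^3
  c_6 = 59 = 2·3^0 + 1·3^1 + 0·3^2 + 2·3^3
  c_7 = 66 = 0·3^0 + 1·3^1 + 1·3^2 + 2·3^3
p-restricted factor λ_0 = (1, 2, 2, 0, 2, 2, 0)
p-restricted factor λ_1 = (0, 2, 2, 0, 1, 1, 1)
p-restricted factor λ_2 = (2, 0, 1, 1, 1, 0, 1)
p-restricted factor λ_3 = (2, 1, 0, 1, 1, 2, 2)

((1, 2, 2, 0, 2, 2, 0), (0, 2, 2, 0, 1, 1, 1), (2, 0, 1, 1, 1, 0, 1), (2, 1, 0, 1, 1, 2, 2))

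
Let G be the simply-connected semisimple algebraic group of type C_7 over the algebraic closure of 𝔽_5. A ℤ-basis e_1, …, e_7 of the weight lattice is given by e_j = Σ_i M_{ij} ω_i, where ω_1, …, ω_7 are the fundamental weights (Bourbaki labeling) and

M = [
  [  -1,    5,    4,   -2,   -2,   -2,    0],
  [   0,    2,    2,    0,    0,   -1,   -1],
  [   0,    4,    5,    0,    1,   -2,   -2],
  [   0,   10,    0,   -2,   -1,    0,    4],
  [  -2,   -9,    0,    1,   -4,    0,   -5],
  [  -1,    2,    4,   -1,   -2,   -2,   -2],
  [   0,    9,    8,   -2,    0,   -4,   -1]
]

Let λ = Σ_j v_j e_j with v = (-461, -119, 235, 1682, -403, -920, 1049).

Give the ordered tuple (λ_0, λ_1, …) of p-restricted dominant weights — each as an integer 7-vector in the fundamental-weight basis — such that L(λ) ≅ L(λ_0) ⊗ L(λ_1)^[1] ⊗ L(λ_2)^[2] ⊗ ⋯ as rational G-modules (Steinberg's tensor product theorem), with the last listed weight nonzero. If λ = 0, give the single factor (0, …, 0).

Compute c_i = Σ_j M_{ij} v_j with v = (-461, -119, 235, 1682, -403, -920, 1049):
  c_1 = (-1)·(-461) + (5)·(-119) + (4)·(235) + (-2)·(1682) + (-2)·(-403) + (-2)·(-920) + (0)·(1049) = 88
  c_2 = (0)·(-461) + (2)·(-119) + (2)·(235) + (0)·(1682) + (0)·(-403) + (-1)·(-920) + (-1)·(1049) = 103
  c_3 = (0)·(-461) + (4)·(-119) + (5)·(235) + (0)·(1682) + (1)·(-403) + (-2)·(-920) + (-2)·(1049) = 38
  c_4 = (0)·(-461) + (10)·(-119) + (0)·(235) + (-2)·(1682) + (-1)·(-403) + (0)·(-920) + (4)·(1049) = 45
  c_5 = (-2)·(-461) + (-9)·(-119) + (0)·(235) + (1)·(1682) + (-4)·(-403) + (0)·(-920) + (-5)·(1049) = 42
  c_6 = (-1)·(-461) + (2)·(-119) + (4)·(235) + (-1)·(1682) + (-2)·(-403) + (-2)·(-920) + (-2)·(1049) = 29
  c_7 = (0)·(-461) + (9)·(-119) + (8)·(235) + (-2)·(1682) + (0)·(-403) + (-4)·(-920) + (-1)·(1049) = 76
Base-5 expansion of each c_i:
  c_1 = 88 = 3·5^0 + 2·5^1 + 3·5^2
  c_2 = 103 = 3·5^0 + 0·5^1 + 4·5^2
  c_3 = 38 = 3·5^0 + 2·5^1 + 1·5^2
  c_4 = 45 = 0·5^0 + 4·5^1 + 1·5^2
  c_5 = 42 = 2·5^0 + 3·5^1 + 1·5^2
  c_6 = 29 = 4·5^0 + 0·5^1 + 1·5^2
  c_7 = 76 = 1·5^0 + 0·5^1 + 3·5^2
λ_0 = (3, 3, 3, 0, 2, 4, 1)
λ_1 = (2, 0, 2, 4, 3, 0, 0)
λ_2 = (3, 4, 1, 1, 1, 1, 3)

((3, 3, 3, 0, 2, 4, 1), (2, 0, 2, 4, 3, 0, 0), (3, 4, 1, 1, 1, 1, 3))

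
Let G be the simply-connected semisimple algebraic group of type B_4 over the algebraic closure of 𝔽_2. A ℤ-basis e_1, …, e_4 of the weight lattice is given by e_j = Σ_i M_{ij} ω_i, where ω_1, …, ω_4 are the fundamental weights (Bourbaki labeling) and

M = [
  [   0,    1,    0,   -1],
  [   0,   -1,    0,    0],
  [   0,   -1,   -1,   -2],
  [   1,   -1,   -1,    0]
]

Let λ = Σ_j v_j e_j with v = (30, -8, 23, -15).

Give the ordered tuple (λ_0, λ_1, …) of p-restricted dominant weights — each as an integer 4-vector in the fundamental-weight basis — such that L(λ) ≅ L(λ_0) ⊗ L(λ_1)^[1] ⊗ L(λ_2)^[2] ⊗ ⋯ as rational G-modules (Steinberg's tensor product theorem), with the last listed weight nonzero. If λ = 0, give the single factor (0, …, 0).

((1, 0, 1, 1), (1, 0, 1, 1), (1, 0, 1, 1), (0, 1, 1, 1))

Compute c_i = Σ_j M_{ij} v_j with v = (30, -8, 23, -15):
  c_1 = (0)·(30) + (1)·(-8) + (0)·(23) + (-1)·(-15) = 7
  c_2 = (0)·(30) + (-1)·(-8) + (0)·(23) + (0)·(-15) = 8
  c_3 = (0)·(30) + (-1)·(-8) + (-1)·(23) + (-2)·(-15) = 15
  c_4 = (1)·(30) + (-1)·(-8) + (-1)·(23) + (0)·(-15) = 15
p = 2; digits c_i = Σ_j d_{ij}·2^j, 0 ≤ d_{ij} < 2:
  c_1 = 7 = 1·2^0 + 1·2^1 + 1·2^2
  c_2 = 8 = 0·2^0 + 0·2^1 + 0·2^2 + 1·2^3
  c_3 = 15 = 1·2^0 + 1·2^1 + 1·2^2 + 1·2^3
  c_4 = 15 = 1·2^0 + 1·2^1 + 1·2^2 + 1·2^3
p-restricted factor λ_0 = (1, 0, 1, 1)
p-restricted factor λ_1 = (1, 0, 1, 1)
p-restricted factor λ_2 = (1, 0, 1, 1)
p-restricted factor λ_3 = (0, 1, 1, 1)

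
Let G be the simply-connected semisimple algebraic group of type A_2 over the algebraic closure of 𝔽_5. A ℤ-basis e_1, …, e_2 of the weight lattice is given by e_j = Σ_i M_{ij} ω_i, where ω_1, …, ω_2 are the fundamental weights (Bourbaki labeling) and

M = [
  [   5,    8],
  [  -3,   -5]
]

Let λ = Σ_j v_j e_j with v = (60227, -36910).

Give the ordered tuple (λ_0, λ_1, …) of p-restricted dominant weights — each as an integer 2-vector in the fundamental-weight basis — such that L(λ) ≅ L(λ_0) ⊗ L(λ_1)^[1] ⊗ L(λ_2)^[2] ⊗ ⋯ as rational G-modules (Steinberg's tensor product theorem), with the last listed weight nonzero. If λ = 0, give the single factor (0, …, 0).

ω-coordinates c = M·v, v = (60227, -36910):
  c_1 = (5)·(60227) + (8)·(-36910) = 5855
  c_2 = (-3)·(60227) + (-5)·(-36910) = 3869
Base-5 expansion of each c_i:
  c_1 = 5855 = 0·5^0 + 1·5^1 + 4·5^2 + 1·5^3 + 4·5^4 + 1·5^5
  c_2 = 3869 = 4·5^0 + 3·5^1 + 4·5^2 + 0·5^3 + 1·5^4 + 1·5^5
Factor λ_0 = (0, 4)
Factor λ_1 = (1, 3)
Factor λ_2 = (4, 4)
Factor λ_3 = (1, 0)
Factor λ_4 = (4, 1)
Factor λ_5 = (1, 1)

((0, 4), (1, 3), (4, 4), (1, 0), (4, 1), (1, 1))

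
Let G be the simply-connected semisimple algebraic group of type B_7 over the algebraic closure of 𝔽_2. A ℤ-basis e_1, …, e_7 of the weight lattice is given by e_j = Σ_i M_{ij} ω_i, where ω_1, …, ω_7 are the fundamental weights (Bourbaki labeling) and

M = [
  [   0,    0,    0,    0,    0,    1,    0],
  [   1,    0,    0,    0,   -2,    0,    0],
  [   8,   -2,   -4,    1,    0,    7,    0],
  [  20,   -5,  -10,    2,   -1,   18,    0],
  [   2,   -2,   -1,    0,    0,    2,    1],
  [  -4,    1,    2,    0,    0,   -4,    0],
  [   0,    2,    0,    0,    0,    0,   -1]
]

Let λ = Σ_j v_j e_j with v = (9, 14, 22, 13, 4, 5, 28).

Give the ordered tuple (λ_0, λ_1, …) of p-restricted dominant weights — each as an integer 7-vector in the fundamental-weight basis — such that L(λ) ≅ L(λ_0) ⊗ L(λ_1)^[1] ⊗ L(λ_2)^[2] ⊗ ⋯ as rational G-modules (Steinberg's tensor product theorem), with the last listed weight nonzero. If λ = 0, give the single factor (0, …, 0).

((1, 1, 0, 0, 0, 0, 0), (0, 0, 0, 1, 1, 1, 0), (1, 0, 1, 0, 1, 0, 0))

In the fundamental-weight basis, λ has coordinates c = M·v (v = (9, 14, 22, 13, 4, 5, 28)):
  c_1 = 0*9 + 0*14 + 0*22 + 0*13 + 0*4 + 1*5 + 0*28 = 5
  c_2 = 1*9 + 0*14 + 0*22 + 0*13 + -2*4 + 0*5 + 0*28 = 1
  c_3 = 8*9 + -2*14 + -4*22 + 1*13 + 0*4 + 7*5 + 0*28 = 4
  c_4 = 20*9 + -5*14 + -10*22 + 2*13 + -1*4 + 18*5 + 0*28 = 2
  c_5 = 2*9 + -2*14 + -1*22 + 0*13 + 0*4 + 2*5 + 1*28 = 6
  c_6 = -4*9 + 1*14 + 2*22 + 0*13 + 0*4 + -4*5 + 0*28 = 2
  c_7 = 0*9 + 2*14 + 0*22 + 0*13 + 0*4 + 0*5 + -1*28 = 0
Writing each c_i in base p = 2:
  c_1 = 5 = 1·2^0 + 0·2^1 + 1·2^2
  c_2 = 1 = 1·2^0
  c_3 = 4 = 0·2^0 + 0·2^1 + 1·2^2
  c_4 = 2 = 0·2^0 + 1·2^1
  c_5 = 6 = 0·2^0 + 1·2^1 + 1·2^2
  c_6 = 2 = 0·2^0 + 1·2^1
  c_7 = 0
λ_0 = (1, 1, 0, 0, 0, 0, 0)
λ_1 = (0, 0, 0, 1, 1, 1, 0)
λ_2 = (1, 0, 1, 0, 1, 0, 0)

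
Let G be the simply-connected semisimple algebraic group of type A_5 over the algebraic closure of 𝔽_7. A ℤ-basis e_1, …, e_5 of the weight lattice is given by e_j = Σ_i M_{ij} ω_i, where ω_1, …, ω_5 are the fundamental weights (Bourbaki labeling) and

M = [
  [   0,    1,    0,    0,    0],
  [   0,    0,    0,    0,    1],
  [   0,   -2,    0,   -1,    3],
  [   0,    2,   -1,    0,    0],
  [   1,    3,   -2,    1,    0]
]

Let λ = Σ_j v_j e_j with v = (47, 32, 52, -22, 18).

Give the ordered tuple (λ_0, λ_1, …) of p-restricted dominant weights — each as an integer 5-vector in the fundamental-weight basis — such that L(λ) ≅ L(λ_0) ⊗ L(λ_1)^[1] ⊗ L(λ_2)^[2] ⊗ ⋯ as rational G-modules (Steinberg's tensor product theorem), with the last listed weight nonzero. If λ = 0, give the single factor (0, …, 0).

Change of basis e → ω: c = M·v where v = (47, 32, 52, -22, 18):
  c_1 = (0)·(47) + (1)·(32) + (0)·(52) + (0)·(-22) + (0)·(18) = 32
  c_2 = (0)·(47) + (0)·(32) + (0)·(52) + (0)·(-22) + (1)·(18) = 18
  c_3 = (0)·(47) + (-2)·(32) + (0)·(52) + (-1)·(-22) + (3)·(18) = 12
  c_4 = (0)·(47) + (2)·(32) + (-1)·(52) + (0)·(-22) + (0)·(18) = 12
  c_5 = (1)·(47) + (3)·(32) + (-2)·(52) + (1)·(-22) + (0)·(18) = 17
Base-7 expansion of each c_i:
  c_1 = 32 = 4·7^0 + 4·7^1
  c_2 = 18 = 4·7^0 + 2·7^1
  c_3 = 12 = 5·7^0 + 1·7^1
  c_4 = 12 = 5·7^0 + 1·7^1
  c_5 = 17 = 3·7^0 + 2·7^1
p-restricted factor λ_0 = (4, 4, 5, 5, 3)
p-restricted factor λ_1 = (4, 2, 1, 1, 2)

((4, 4, 5, 5, 3), (4, 2, 1, 1, 2))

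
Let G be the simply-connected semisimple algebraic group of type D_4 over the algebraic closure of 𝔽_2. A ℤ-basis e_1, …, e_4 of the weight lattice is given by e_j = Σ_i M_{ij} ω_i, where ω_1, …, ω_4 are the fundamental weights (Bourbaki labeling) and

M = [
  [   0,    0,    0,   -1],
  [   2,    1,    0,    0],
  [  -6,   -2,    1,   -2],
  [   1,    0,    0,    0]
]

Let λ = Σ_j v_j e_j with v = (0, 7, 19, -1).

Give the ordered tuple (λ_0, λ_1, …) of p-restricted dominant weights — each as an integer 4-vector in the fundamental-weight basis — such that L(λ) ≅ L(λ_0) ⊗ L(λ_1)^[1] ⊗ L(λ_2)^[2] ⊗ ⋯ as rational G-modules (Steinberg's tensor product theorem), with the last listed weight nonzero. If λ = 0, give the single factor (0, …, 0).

Change of basis e → ω: c = M·v where v = (0, 7, 19, -1):
  c_1 = 0·0 + 0·7 + 0·19 + (-1)·(-1) = 1
  c_2 = 2·0 + 1·7 + 0·19 + (0)·(-1) = 7
  c_3 = (-6)·(0) + (-2)·(7) + 1·19 + (-2)·(-1) = 7
  c_4 = 1·0 + 0·7 + 0·19 + (0)·(-1) = 0
Expand coordinatewise in base 2:
  c_1 = 1 = 1·2^0
  c_2 = 7 = 1·2^0 + 1·2^1 + 1·2^2
  c_3 = 7 = 1·2^0 + 1·2^1 + 1·2^2
  c_4 = 0
p-restricted factor λ_0 = (1, 1, 1, 0)
p-restricted factor λ_1 = (0, 1, 1, 0)
p-restricted factor λ_2 = (0, 1, 1, 0)

((1, 1, 1, 0), (0, 1, 1, 0), (0, 1, 1, 0))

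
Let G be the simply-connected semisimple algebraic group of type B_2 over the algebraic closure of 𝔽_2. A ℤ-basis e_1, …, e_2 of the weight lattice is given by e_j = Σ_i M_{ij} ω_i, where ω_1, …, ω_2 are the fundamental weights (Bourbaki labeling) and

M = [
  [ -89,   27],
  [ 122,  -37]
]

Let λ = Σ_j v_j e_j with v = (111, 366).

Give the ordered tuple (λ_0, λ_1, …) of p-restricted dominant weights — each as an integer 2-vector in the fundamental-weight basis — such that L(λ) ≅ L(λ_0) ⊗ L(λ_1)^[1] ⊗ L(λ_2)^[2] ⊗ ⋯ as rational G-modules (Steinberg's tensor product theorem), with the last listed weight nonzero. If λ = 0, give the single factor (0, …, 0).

Compute c_i = Σ_j M_{ij} v_j with v = (111, 366):
  c_1 = (-89)·(111) + (27)·(366) = 3
  c_2 = (122)·(111) + (-37)·(366) = 0
Writing each c_i in base p = 2:
  c_1 = 3 = 1·2^0 + 1·2^1
  c_2 = 0
λ_0 = (1, 0)
λ_1 = (1, 0)

((1, 0), (1, 0))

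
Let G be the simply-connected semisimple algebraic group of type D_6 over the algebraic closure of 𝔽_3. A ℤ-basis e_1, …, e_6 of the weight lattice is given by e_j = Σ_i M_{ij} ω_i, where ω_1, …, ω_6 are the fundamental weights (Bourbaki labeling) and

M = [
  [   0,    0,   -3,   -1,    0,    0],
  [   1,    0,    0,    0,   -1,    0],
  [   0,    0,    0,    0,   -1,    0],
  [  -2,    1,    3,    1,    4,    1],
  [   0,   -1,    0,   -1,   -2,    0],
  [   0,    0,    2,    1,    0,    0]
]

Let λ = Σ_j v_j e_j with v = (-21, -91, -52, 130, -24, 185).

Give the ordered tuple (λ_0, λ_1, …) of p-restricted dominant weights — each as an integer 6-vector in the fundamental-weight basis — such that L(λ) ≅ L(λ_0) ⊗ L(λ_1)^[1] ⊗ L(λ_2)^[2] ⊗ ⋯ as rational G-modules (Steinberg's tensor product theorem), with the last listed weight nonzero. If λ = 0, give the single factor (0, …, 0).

Compute c_i = Σ_j M_{ij} v_j with v = (-21, -91, -52, 130, -24, 185):
  c_1 = 0*-21 + 0*-91 + -3*-52 + -1*130 + 0*-24 + 0*185 = 26
  c_2 = 1*-21 + 0*-91 + 0*-52 + 0*130 + -1*-24 + 0*185 = 3
  c_3 = 0*-21 + 0*-91 + 0*-52 + 0*130 + -1*-24 + 0*185 = 24
  c_4 = -2*-21 + 1*-91 + 3*-52 + 1*130 + 4*-24 + 1*185 = 14
  c_5 = 0*-21 + -1*-91 + 0*-52 + -1*130 + -2*-24 + 0*185 = 9
  c_6 = 0*-21 + 0*-91 + 2*-52 + 1*130 + 0*-24 + 0*185 = 26
Base-3 expansion of each c_i:
  c_1 = 26 = 2·3^0 + 2·3^1 + 2·3^2
  c_2 = 3 = 0·3^0 + 1·3^1
  c_3 = 24 = 0·3^0 + 2·3^1 + 2·3^2
  c_4 = 14 = 2·3^0 + 1·3^1 + 1·3^2
  c_5 = 9 = 0·3^0 + 0·3^1 + 1·3^2
  c_6 = 26 = 2·3^0 + 2·3^1 + 2·3^2
p-restricted factor λ_0 = (2, 0, 0, 2, 0, 2)
p-restricted factor λ_1 = (2, 1, 2, 1, 0, 2)
p-restricted factor λ_2 = (2, 0, 2, 1, 1, 2)

((2, 0, 0, 2, 0, 2), (2, 1, 2, 1, 0, 2), (2, 0, 2, 1, 1, 2))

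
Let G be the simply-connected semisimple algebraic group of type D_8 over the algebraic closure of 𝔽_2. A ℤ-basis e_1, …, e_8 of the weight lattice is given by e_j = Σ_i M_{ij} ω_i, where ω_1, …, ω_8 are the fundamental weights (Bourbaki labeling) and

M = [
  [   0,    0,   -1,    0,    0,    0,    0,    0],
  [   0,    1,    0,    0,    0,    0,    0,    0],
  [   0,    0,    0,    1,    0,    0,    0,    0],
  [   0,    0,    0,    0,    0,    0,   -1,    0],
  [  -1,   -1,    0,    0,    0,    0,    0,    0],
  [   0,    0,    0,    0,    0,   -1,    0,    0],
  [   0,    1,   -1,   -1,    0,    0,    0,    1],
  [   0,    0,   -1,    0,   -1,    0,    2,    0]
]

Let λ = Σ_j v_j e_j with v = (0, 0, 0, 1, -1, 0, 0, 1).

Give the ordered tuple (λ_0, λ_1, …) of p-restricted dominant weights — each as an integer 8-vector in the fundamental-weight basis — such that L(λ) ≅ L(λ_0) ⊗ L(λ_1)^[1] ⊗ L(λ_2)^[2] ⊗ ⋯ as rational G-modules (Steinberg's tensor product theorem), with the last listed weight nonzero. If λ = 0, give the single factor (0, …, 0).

((0, 0, 1, 0, 0, 0, 0, 1),)

ω-coordinates c = M·v, v = (0, 0, 0, 1, -1, 0, 0, 1):
  c_1 = (0)·(0) + (0)·(0) + (-1)·(0) + (0)·(1) + (0)·(-1) + (0)·(0) + (0)·(0) + (0)·(1) = 0
  c_2 = (0)·(0) + (1)·(0) + (0)·(0) + (0)·(1) + (0)·(-1) + (0)·(0) + (0)·(0) + (0)·(1) = 0
  c_3 = (0)·(0) + (0)·(0) + (0)·(0) + (1)·(1) + (0)·(-1) + (0)·(0) + (0)·(0) + (0)·(1) = 1
  c_4 = (0)·(0) + (0)·(0) + (0)·(0) + (0)·(1) + (0)·(-1) + (0)·(0) + (-1)·(0) + (0)·(1) = 0
  c_5 = (-1)·(0) + (-1)·(0) + (0)·(0) + (0)·(1) + (0)·(-1) + (0)·(0) + (0)·(0) + (0)·(1) = 0
  c_6 = (0)·(0) + (0)·(0) + (0)·(0) + (0)·(1) + (0)·(-1) + (-1)·(0) + (0)·(0) + (0)·(1) = 0
  c_7 = (0)·(0) + (1)·(0) + (-1)·(0) + (-1)·(1) + (0)·(-1) + (0)·(0) + (0)·(0) + (1)·(1) = 0
  c_8 = (0)·(0) + (0)·(0) + (-1)·(0) + (0)·(1) + (-1)·(-1) + (0)·(0) + (2)·(0) + (0)·(1) = 1
Expand coordinatewise in base 2:
  c_1 = 0
  c_2 = 0
  c_3 = 1 = 1·2^0
  c_4 = 0
  c_5 = 0
  c_6 = 0
  c_7 = 0
  c_8 = 1 = 1·2^0
λ_0 = (0, 0, 1, 0, 0, 0, 0, 1)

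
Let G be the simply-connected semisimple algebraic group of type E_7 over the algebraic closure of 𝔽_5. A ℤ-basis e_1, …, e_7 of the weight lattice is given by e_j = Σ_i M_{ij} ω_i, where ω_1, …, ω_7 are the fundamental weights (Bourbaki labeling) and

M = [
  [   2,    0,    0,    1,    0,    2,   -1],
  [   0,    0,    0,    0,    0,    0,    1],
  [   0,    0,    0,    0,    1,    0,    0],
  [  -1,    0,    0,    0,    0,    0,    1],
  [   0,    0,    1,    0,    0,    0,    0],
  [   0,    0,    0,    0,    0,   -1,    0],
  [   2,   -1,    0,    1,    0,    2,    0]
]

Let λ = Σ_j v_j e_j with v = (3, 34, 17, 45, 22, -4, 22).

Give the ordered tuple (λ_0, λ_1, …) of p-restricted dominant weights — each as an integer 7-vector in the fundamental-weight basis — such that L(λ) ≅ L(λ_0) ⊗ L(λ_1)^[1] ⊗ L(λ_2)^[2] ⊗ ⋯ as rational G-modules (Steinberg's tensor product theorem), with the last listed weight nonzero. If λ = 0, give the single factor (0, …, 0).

Converting to the ω-basis (c_i = row i of M dotted with v = (3, 34, 17, 45, 22, -4, 22)):
  c_1 = (2)·(3) + (0)·(34) + (0)·(17) + (1)·(45) + (0)·(22) + (2)·(-4) + (-1)·(22) = 21
  c_2 = (0)·(3) + (0)·(34) + (0)·(17) + (0)·(45) + (0)·(22) + (0)·(-4) + (1)·(22) = 22
  c_3 = (0)·(3) + (0)·(34) + (0)·(17) + (0)·(45) + (1)·(22) + (0)·(-4) + (0)·(22) = 22
  c_4 = (-1)·(3) + (0)·(34) + (0)·(17) + (0)·(45) + (0)·(22) + (0)·(-4) + (1)·(22) = 19
  c_5 = (0)·(3) + (0)·(34) + (1)·(17) + (0)·(45) + (0)·(22) + (0)·(-4) + (0)·(22) = 17
  c_6 = (0)·(3) + (0)·(34) + (0)·(17) + (0)·(45) + (0)·(22) + (-1)·(-4) + (0)·(22) = 4
  c_7 = (2)·(3) + (-1)·(34) + (0)·(17) + (1)·(45) + (0)·(22) + (2)·(-4) + (0)·(22) = 9
Writing each c_i in base p = 5:
  c_1 = 21 = 1·5^0 + 4·5^1
  c_2 = 22 = 2·5^0 + 4·5^1
  c_3 = 22 = 2·5^0 + 4·5^1
  c_4 = 19 = 4·5^0 + 3·5^1
  c_5 = 17 = 2·5^0 + 3·5^1
  c_6 = 4 = 4·5^0
  c_7 = 9 = 4·5^0 + 1·5^1
λ_0 = (1, 2, 2, 4, 2, 4, 4)
λ_1 = (4, 4, 4, 3, 3, 0, 1)

((1, 2, 2, 4, 2, 4, 4), (4, 4, 4, 3, 3, 0, 1))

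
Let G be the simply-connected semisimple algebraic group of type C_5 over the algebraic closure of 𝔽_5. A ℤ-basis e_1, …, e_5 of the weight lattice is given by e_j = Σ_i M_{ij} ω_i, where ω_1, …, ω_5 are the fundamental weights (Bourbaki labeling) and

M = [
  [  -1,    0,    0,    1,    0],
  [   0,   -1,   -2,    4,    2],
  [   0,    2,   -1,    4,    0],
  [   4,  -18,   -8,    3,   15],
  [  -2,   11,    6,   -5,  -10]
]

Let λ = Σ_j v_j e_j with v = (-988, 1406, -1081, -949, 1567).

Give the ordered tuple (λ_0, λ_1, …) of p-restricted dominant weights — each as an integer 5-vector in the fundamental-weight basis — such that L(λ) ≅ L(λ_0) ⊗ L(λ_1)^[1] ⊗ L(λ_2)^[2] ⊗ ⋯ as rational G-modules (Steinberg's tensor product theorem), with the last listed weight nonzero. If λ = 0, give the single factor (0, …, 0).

ω-coordinates c = M·v, v = (-988, 1406, -1081, -949, 1567):
  c_1 = -1*-988 + 0*1406 + 0*-1081 + 1*-949 + 0*1567 = 39
  c_2 = 0*-988 + -1*1406 + -2*-1081 + 4*-949 + 2*1567 = 94
  c_3 = 0*-988 + 2*1406 + -1*-1081 + 4*-949 + 0*1567 = 97
  c_4 = 4*-988 + -18*1406 + -8*-1081 + 3*-949 + 15*1567 = 46
  c_5 = -2*-988 + 11*1406 + 6*-1081 + -5*-949 + -10*1567 = 31
Base-5 expansion of each c_i:
  c_1 = 39 = 4·5^0 + 2·5^1 + 1·5^2
  c_2 = 94 = 4·5^0 + 3·5^1 + 3·5^2
  c_3 = 97 = 2·5^0 + 4·5^1 + 3·5^2
  c_4 = 46 = 1·5^0 + 4·5^1 + 1·5^2
  c_5 = 31 = 1·5^0 + 1·5^1 + 1·5^2
Factor λ_0 = (4, 4, 2, 1, 1)
Factor λ_1 = (2, 3, 4, 4, 1)
Factor λ_2 = (1, 3, 3, 1, 1)

((4, 4, 2, 1, 1), (2, 3, 4, 4, 1), (1, 3, 3, 1, 1))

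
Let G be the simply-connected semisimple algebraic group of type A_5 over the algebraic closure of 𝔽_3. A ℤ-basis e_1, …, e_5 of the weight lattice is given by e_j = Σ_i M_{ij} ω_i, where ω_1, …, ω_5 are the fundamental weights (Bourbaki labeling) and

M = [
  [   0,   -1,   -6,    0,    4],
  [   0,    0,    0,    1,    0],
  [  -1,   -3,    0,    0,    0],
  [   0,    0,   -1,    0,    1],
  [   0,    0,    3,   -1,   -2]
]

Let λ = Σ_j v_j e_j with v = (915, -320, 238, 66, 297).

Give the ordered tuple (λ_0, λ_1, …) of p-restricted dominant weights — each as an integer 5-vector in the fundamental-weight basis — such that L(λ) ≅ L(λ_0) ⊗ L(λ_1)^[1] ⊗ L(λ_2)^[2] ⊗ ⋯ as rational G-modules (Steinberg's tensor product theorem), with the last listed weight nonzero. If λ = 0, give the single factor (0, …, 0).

ω-coordinates c = M·v, v = (915, -320, 238, 66, 297):
  c_1 = 0*915 + -1*-320 + -6*238 + 0*66 + 4*297 = 80
  c_2 = 0*915 + 0*-320 + 0*238 + 1*66 + 0*297 = 66
  c_3 = -1*915 + -3*-320 + 0*238 + 0*66 + 0*297 = 45
  c_4 = 0*915 + 0*-320 + -1*238 + 0*66 + 1*297 = 59
  c_5 = 0*915 + 0*-320 + 3*238 + -1*66 + -2*297 = 54
Writing each c_i in base p = 3:
  c_1 = 80 = 2·3^0 + 2·3^1 + 2·3^2 + 2·3^3
  c_2 = 66 = 0·3^0 + 1·3^1 + 1·3^2 + 2·3^3
  c_3 = 45 = 0·3^0 + 0·3^1 + 2·3^2 + 1·3^3
  c_4 = 59 = 2·3^0 + 1·3^1 + 0·3^2 + 2·3^3
  c_5 = 54 = 0·3^0 + 0·3^1 + 0·3^2 + 2·3^3
λ_0 = (2, 0, 0, 2, 0)
λ_1 = (2, 1, 0, 1, 0)
λ_2 = (2, 1, 2, 0, 0)
λ_3 = (2, 2, 1, 2, 2)

((2, 0, 0, 2, 0), (2, 1, 0, 1, 0), (2, 1, 2, 0, 0), (2, 2, 1, 2, 2))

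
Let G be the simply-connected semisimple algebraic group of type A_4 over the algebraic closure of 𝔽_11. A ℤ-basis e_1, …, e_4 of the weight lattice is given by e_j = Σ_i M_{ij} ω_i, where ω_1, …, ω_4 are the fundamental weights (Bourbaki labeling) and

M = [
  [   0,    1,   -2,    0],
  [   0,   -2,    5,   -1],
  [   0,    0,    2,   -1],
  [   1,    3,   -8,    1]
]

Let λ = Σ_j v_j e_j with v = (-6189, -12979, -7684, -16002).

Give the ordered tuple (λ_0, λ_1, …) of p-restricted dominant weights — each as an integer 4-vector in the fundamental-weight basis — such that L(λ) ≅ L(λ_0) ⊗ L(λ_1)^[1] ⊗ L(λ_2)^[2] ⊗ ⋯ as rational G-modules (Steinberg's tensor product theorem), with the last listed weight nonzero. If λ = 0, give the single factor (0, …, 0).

((2, 9, 7, 3), (8, 2, 2, 9), (8, 7, 5, 2), (1, 2, 0, 0))

Compute c_i = Σ_j M_{ij} v_j with v = (-6189, -12979, -7684, -16002):
  c_1 = (0)·(-6189) + (1)·(-12979) + (-2)·(-7684) + (0)·(-16002) = 2389
  c_2 = (0)·(-6189) + (-2)·(-12979) + (5)·(-7684) + (-1)·(-16002) = 3540
  c_3 = (0)·(-6189) + (0)·(-12979) + (2)·(-7684) + (-1)·(-16002) = 634
  c_4 = (1)·(-6189) + (3)·(-12979) + (-8)·(-7684) + (1)·(-16002) = 344
Expand coordinatewise in base 11:
  c_1 = 2389 = 2·11^0 + 8·11^1 + 8·11^2 + 1·11^3
  c_2 = 3540 = 9·11^0 + 2·11^1 + 7·11^2 + 2·11^3
  c_3 = 634 = 7·11^0 + 2·11^1 + 5·11^2
  c_4 = 344 = 3·11^0 + 9·11^1 + 2·11^2
p-restricted factor λ_0 = (2, 9, 7, 3)
p-restricted factor λ_1 = (8, 2, 2, 9)
p-restricted factor λ_2 = (8, 7, 5, 2)
p-restricted factor λ_3 = (1, 2, 0, 0)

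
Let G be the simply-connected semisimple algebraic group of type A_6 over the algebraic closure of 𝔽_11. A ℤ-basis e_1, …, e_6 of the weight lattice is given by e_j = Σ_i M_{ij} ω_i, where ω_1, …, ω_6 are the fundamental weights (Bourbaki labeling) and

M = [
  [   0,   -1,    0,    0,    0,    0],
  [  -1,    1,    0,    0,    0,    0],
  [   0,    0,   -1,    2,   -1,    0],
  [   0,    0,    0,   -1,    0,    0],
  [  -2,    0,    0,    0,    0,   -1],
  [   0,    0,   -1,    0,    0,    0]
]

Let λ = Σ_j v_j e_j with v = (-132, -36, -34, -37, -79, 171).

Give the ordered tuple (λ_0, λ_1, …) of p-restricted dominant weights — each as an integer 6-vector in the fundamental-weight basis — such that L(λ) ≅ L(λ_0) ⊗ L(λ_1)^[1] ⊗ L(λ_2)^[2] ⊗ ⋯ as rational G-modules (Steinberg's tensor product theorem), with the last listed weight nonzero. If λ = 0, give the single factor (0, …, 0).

((3, 8, 6, 4, 5, 1), (3, 8, 3, 3, 8, 3))

In the fundamental-weight basis, λ has coordinates c = M·v (v = (-132, -36, -34, -37, -79, 171)):
  c_1 = (0)·(-132) + (-1)·(-36) + (0)·(-34) + (0)·(-37) + (0)·(-79) + 0·171 = 36
  c_2 = (-1)·(-132) + (1)·(-36) + (0)·(-34) + (0)·(-37) + (0)·(-79) + 0·171 = 96
  c_3 = (0)·(-132) + (0)·(-36) + (-1)·(-34) + (2)·(-37) + (-1)·(-79) + 0·171 = 39
  c_4 = (0)·(-132) + (0)·(-36) + (0)·(-34) + (-1)·(-37) + (0)·(-79) + 0·171 = 37
  c_5 = (-2)·(-132) + (0)·(-36) + (0)·(-34) + (0)·(-37) + (0)·(-79) + (-1)·(171) = 93
  c_6 = (0)·(-132) + (0)·(-36) + (-1)·(-34) + (0)·(-37) + (0)·(-79) + 0·171 = 34
Writing each c_i in base p = 11:
  c_1 = 36 = 3·11^0 + 3·11^1
  c_2 = 96 = 8·11^0 + 8·11^1
  c_3 = 39 = 6·11^0 + 3·11^1
  c_4 = 37 = 4·11^0 + 3·11^1
  c_5 = 93 = 5·11^0 + 8·11^1
  c_6 = 34 = 1·11^0 + 3·11^1
Factor λ_0 = (3, 8, 6, 4, 5, 1)
Factor λ_1 = (3, 8, 3, 3, 8, 3)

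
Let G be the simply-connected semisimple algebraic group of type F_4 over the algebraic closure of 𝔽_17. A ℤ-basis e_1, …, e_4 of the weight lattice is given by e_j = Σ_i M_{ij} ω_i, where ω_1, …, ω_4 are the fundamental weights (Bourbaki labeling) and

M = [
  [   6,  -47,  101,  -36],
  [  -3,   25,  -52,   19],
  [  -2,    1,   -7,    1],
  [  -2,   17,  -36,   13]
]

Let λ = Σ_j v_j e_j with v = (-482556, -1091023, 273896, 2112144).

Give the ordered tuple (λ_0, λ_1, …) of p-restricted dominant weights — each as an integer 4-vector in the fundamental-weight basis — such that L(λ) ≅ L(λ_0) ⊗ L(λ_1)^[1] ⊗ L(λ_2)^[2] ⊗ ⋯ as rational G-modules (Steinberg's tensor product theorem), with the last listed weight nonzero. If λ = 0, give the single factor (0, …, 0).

((13, 6, 9, 3), (5, 7, 10, 1), (14, 4, 0, 2), (1, 12, 14, 3))

Change of basis e → ω: c = M·v where v = (-482556, -1091023, 273896, 2112144):
  c_1 = (6)·(-482556) + (-47)·(-1091023) + (101)·(273896) + (-36)·(2112144) = 9057
  c_2 = (-3)·(-482556) + (25)·(-1091023) + (-52)·(273896) + (19)·(2112144) = 60237
  c_3 = (-2)·(-482556) + (1)·(-1091023) + (-7)·(273896) + (1)·(2112144) = 68961
  c_4 = (-2)·(-482556) + (17)·(-1091023) + (-36)·(273896) + (13)·(2112144) = 15337
Writing each c_i in base p = 17:
  c_1 = 9057 = 13·17^0 + 5·17^1 + 14·17^2 + 1·17^3
  c_2 = 60237 = 6·17^0 + 7·17^1 + 4·17^2 + 12·17^3
  c_3 = 68961 = 9·17^0 + 10·17^1 + 0·17^2 + 14·17^3
  c_4 = 15337 = 3·17^0 + 1·17^1 + 2·17^2 + 3·17^3
Factor λ_0 = (13, 6, 9, 3)
Factor λ_1 = (5, 7, 10, 1)
Factor λ_2 = (14, 4, 0, 2)
Factor λ_3 = (1, 12, 14, 3)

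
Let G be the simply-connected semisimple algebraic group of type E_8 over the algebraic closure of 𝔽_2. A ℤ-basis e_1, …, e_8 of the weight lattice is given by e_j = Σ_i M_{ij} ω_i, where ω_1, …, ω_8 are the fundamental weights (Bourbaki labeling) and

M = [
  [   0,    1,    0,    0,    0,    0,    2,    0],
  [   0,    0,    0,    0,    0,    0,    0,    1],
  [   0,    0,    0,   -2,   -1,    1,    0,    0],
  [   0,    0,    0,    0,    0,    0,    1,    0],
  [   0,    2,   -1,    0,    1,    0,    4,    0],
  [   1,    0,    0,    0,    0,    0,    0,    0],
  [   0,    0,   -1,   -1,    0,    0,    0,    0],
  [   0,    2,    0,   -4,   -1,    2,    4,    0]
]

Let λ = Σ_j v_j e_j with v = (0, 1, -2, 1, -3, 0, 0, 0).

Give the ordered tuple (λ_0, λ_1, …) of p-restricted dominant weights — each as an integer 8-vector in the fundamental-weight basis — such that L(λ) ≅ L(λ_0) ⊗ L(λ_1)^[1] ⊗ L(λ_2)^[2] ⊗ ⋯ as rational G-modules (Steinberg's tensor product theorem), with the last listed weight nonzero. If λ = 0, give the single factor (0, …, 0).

((1, 0, 1, 0, 1, 0, 1, 1),)

Compute c_i = Σ_j M_{ij} v_j with v = (0, 1, -2, 1, -3, 0, 0, 0):
  c_1 = 0*0 + 1*1 + 0*-2 + 0*1 + 0*-3 + 0*0 + 2*0 + 0*0 = 1
  c_2 = 0*0 + 0*1 + 0*-2 + 0*1 + 0*-3 + 0*0 + 0*0 + 1*0 = 0
  c_3 = 0*0 + 0*1 + 0*-2 + -2*1 + -1*-3 + 1*0 + 0*0 + 0*0 = 1
  c_4 = 0*0 + 0*1 + 0*-2 + 0*1 + 0*-3 + 0*0 + 1*0 + 0*0 = 0
  c_5 = 0*0 + 2*1 + -1*-2 + 0*1 + 1*-3 + 0*0 + 4*0 + 0*0 = 1
  c_6 = 1*0 + 0*1 + 0*-2 + 0*1 + 0*-3 + 0*0 + 0*0 + 0*0 = 0
  c_7 = 0*0 + 0*1 + -1*-2 + -1*1 + 0*-3 + 0*0 + 0*0 + 0*0 = 1
  c_8 = 0*0 + 2*1 + 0*-2 + -4*1 + -1*-3 + 2*0 + 4*0 + 0*0 = 1
Writing each c_i in base p = 2:
  c_1 = 1 = 1·2^0
  c_2 = 0
  c_3 = 1 = 1·2^0
  c_4 = 0
  c_5 = 1 = 1·2^0
  c_6 = 0
  c_7 = 1 = 1·2^0
  c_8 = 1 = 1·2^0
p-restricted factor λ_0 = (1, 0, 1, 0, 1, 0, 1, 1)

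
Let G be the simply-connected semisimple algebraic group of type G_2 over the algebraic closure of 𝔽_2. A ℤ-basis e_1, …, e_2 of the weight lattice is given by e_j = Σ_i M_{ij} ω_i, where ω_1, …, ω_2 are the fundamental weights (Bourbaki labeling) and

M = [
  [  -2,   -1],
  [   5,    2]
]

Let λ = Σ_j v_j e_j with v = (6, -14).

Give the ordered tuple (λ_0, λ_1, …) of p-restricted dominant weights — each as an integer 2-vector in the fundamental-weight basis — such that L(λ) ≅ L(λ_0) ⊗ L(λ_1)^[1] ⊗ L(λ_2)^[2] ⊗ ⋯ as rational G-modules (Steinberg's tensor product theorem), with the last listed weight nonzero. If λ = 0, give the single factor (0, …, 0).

((0, 0), (1, 1))

ω-coordinates c = M·v, v = (6, -14):
  c_1 = (-2)·(6) + (-1)·(-14) = 2
  c_2 = (5)·(6) + (2)·(-14) = 2
Expand coordinatewise in base 2:
  c_1 = 2 = 0·2^0 + 1·2^1
  c_2 = 2 = 0·2^0 + 1·2^1
λ_0 = (0, 0)
λ_1 = (1, 1)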